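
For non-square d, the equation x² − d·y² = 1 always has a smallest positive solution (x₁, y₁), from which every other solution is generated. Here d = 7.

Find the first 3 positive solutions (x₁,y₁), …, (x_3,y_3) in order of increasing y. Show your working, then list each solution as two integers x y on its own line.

8 3
127 48
2024 765

[2; 1,1,1,4] for √7; ℓ=4 ⇒ convergent index 3
k=0  a_k=2  p_k/q_k = 2/1
…
k=2  a_k=1  p_k/q_k = 5/2
k=3  a_k=1  p_k/q_k = 8/3
fundamental: x₁=8, y₁=3  (since 64 − 7·9 = 1)
(8+3√7)^2 = 127 + 48√7
(8+3√7)^3 = 2024 + 765√7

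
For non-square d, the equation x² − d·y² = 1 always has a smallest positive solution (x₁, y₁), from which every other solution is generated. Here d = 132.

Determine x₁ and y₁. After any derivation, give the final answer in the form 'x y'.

[11; 2,22] for √132; ℓ=2 ⇒ convergent index 1
step 0: (11, 1)  from 11·(1,0) + (0,1)
step 1: (23, 2)  from 2·(11,1) + (1,0)
fundamental: x₁=23, y₁=2  (since 529 − 132·4 = 1)

23 2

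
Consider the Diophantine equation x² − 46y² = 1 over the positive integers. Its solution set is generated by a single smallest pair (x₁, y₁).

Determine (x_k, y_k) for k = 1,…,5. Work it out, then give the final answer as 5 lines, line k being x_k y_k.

√46 = [6; 1,3,1,1,2,6,2,1,1,3,1,12, …], period ℓ=12 (even) → k=11
k=0  a_k=6  p_k/q_k = 6/1
k=1  a_k=1  p_k/q_k = 7/1
k=2  a_k=3  p_k/q_k = 27/4
…
k=4  a_k=1  p_k/q_k = 61/9
k=5  a_k=2  p_k/q_k = 156/23
k=6  a_k=6  p_k/q_k = 997/147
k=7  a_k=2  p_k/q_k = 2150/317
k=8  a_k=1  p_k/q_k = 3147/464
k=9  a_k=1  p_k/q_k = 5297/781
k=10  a_k=3  p_k/q_k = 19038/2807
k=11  a_k=1  p_k/q_k = 24335/3588
→ (24335, 3588).  Check: 24335²=592192225, 46·3588²=592192224, difference 1.
(24335+3588√46)^2 = 1184384449 + 174627960√46
(24335+3588√46)^3 = 57643991108495 + 8499142809612√46
(24335+3588√46)^4 = 2805533046066067201 + 413653280369188080√46
(24335+3588√46)^5 = 136545293294391499564175 + 20132505147069241043988√46

24335 3588
1184384449 174627960
57643991108495 8499142809612
2805533046066067201 413653280369188080
136545293294391499564175 20132505147069241043988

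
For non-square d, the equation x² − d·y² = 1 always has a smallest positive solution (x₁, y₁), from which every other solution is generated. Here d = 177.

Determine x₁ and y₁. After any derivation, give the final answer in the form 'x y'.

√177 → a₀=13, period (3,3,2,8,2,3,3,26); ℓ=8 even so k=7
k=0  a_k=13  p_k/q_k = 13/1
…
k=2  a_k=3  p_k/q_k = 133/10
…
k=5  a_k=2  p_k/q_k = 5468/411
k=6  a_k=3  p_k/q_k = 18985/1427
k=7  a_k=3  p_k/q_k = 62423/4692
fundamental: x₁=62423, y₁=4692  (since 3896630929 − 177·22014864 = 1)

62423 4692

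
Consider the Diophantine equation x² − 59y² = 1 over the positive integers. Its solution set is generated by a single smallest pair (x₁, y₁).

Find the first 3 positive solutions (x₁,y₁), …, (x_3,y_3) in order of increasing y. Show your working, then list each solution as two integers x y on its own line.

530 69
561799 73140
595506410 77528331

√59 → a₀=7, period (1,2,7,2,1,14); ℓ=6 even so k=5
a_0=7:  p_0=7·1+0=7,  q_0=7·0+1=1
a_1=1:  p_1=1·7+1=8,  q_1=1·1+0=1
a_2=2:  p_2=2·8+7=23,  q_2=2·1+1=3
…
a_4=2:  p_4=2·169+23=361,  q_4=2·22+3=47
a_5=1:  p_5=1·361+169=530,  q_5=1·47+22=69
fundamental: x₁=530, y₁=69  (since 280900 − 59·4761 = 1)
(x_2, y_2) = (530·530 + 59·69·69, 530·69 + 69·530) = (561799, 73140)
(x_3, y_3) = (530·561799 + 59·69·73140, 530·73140 + 69·561799) = (595506410, 77528331)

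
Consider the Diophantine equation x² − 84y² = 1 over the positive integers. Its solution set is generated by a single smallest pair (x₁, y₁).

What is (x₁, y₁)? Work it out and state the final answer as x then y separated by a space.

√84 = [9; 6,18, …], period ℓ=2 (even) → k=1
k=0  a_k=9  p_k/q_k = 9/1
k=1  a_k=6  p_k/q_k = 55/6
(x₁, y₁) = (55, 6);  55² − 84·6² = 1 ✓

55 6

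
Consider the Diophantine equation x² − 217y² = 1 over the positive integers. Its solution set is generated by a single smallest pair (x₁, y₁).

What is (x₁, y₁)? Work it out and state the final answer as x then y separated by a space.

[14; 1,2,1,2,1,…,2,1,28] for √217; ℓ=16 ⇒ convergent index 15
i=0: a=14 ⇒ p=14, q=1
i=1: a=1 ⇒ p=15, q=1
i=2: a=2 ⇒ p=44, q=3
i=3: a=1 ⇒ p=59, q=4
i=4: a=2 ⇒ p=162, q=11
i=5: a=1 ⇒ p=221, q=15
i=6: a=1 ⇒ p=383, q=26
i=7: a=9 ⇒ p=3668, q=249
i=8: a=4 ⇒ p=15055, q=1022
i=9: a=9 ⇒ p=139163, q=9447
i=10: a=1 ⇒ p=154218, q=10469
…
i=12: a=2 ⇒ p=740980, q=50301
i=13: a=1 ⇒ p=1034361, q=70217
i=14: a=2 ⇒ p=2809702, q=190735
i=15: a=1 ⇒ p=3844063, q=260952
(x₁, y₁) = (3844063, 260952);  3844063² − 217·260952² = 1 ✓

3844063 260952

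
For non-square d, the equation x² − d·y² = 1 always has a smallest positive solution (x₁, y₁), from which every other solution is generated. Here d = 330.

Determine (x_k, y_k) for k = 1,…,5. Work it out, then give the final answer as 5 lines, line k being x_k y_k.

√330 = [18; 6,36, …], period ℓ=2 (even) → k=1
step 0: (18, 1)  from 18·(1,0) + (0,1)
step 1: (109, 6)  from 6·(18,1) + (1,0)
→ (109, 6).  Check: 109²=11881, 330·6²=11880, difference 1.
(109+6√330)^2 = 23761 + 1308√330
(109+6√330)^3 = 5179789 + 285138√330
(109+6√330)^4 = 1129170241 + 62158776√330
(109+6√330)^5 = 246153932749 + 13550328030√330

109 6
23761 1308
5179789 285138
1129170241 62158776
246153932749 13550328030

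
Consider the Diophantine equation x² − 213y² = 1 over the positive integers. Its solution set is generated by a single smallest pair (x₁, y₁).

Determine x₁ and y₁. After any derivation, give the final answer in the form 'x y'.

[14; 1,1,2,6,1,8,1,6,2,1,1,28] for √213; ℓ=12 ⇒ convergent index 11
a_0=14:  p_0=14·1+0=14,  q_0=14·0+1=1
a_1=1:  p_1=1·14+1=15,  q_1=1·1+0=1
a_2=1:  p_2=1·15+14=29,  q_2=1·1+1=2
a_3=2:  p_3=2·29+15=73,  q_3=2·2+1=5
…
a_5=1:  p_5=1·467+73=540,  q_5=1·32+5=37
a_6=8:  p_6=8·540+467=4787,  q_6=8·37+32=328
…
a_8=6:  p_8=6·5327+4787=36749,  q_8=6·365+328=2518
…
a_10=1:  p_10=1·78825+36749=115574,  q_10=1·5401+2518=7919
a_11=1:  p_11=1·115574+78825=194399,  q_11=1·7919+5401=13320
fundamental: x₁=194399, y₁=13320  (since 37790971201 − 213·177422400 = 1)

194399 13320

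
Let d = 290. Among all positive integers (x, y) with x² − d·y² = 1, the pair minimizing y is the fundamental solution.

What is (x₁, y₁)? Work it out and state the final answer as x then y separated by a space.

√290 = [17; 34, …], period ℓ=1 (odd) → k=1
step 0: (17, 1)  from 17·(1,0) + (0,1)
step 1: (579, 34)  from 34·(17,1) + (1,0)
→ (579, 34).  Check: 579²=335241, 290·34²=335240, difference 1.

579 34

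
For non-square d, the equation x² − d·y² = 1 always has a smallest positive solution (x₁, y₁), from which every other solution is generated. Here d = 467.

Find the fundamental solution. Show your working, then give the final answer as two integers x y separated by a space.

√467 → a₀=21, period (1,1,1,1,3,…,1,1,42); ℓ=14 even so k=13
a_0=21:  p_0=21·1+0=21,  q_0=21·0+1=1
a_1=1:  p_1=1·21+1=22,  q_1=1·1+0=1
…
a_4=1:  p_4=1·65+43=108,  q_4=1·3+2=5
a_5=3:  p_5=3·108+65=389,  q_5=3·5+3=18
a_6=3:  p_6=3·389+108=1275,  q_6=3·18+5=59
a_7=21:  p_7=21·1275+389=27164,  q_7=21·59+18=1257
a_8=3:  p_8=3·27164+1275=82767,  q_8=3·1257+59=3830
a_9=3:  p_9=3·82767+27164=275465,  q_9=3·3830+1257=12747
a_10=1:  p_10=1·275465+82767=358232,  q_10=1·12747+3830=16577
a_11=1:  p_11=1·358232+275465=633697,  q_11=1·16577+12747=29324
a_12=1:  p_12=1·633697+358232=991929,  q_12=1·29324+16577=45901
a_13=1:  p_13=1·991929+633697=1625626,  q_13=1·45901+29324=75225
→ (1625626, 75225).  Check: 1625626²=2642659891876, 467·75225²=2642659891875, difference 1.

1625626 75225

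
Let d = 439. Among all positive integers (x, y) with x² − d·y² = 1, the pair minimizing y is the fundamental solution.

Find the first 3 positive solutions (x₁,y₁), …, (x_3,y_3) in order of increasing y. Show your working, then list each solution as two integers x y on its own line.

d=439: √d = [20; 1,19,1,40] (ℓ=4, even), read p_3/q_3
a_0=20:  p_0=20·1+0=20,  q_0=20·0+1=1
a_1=1:  p_1=1·20+1=21,  q_1=1·1+0=1
a_2=19:  p_2=19·21+20=419,  q_2=19·1+1=20
a_3=1:  p_3=1·419+21=440,  q_3=1·20+1=21
→ (440, 21).  Check: 440²=193600, 439·21²=193599, difference 1.
k=2:  x_2 = 440·440+439·21·21 = 387199,  y_2 = 440·21+21·440 = 18480
k=3:  x_3 = 440·387199+439·21·18480 = 340734680,  y_3 = 440·18480+21·387199 = 16262379

440 21
387199 18480
340734680 16262379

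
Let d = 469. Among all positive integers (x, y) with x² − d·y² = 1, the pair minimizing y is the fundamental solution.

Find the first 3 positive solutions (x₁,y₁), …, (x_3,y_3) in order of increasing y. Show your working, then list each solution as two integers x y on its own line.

d=469: √d = [21; 1,1,1,10,6,10,1,1,1,42] (ℓ=10, even), read p_9/q_9
k=0  a_k=21  p_k/q_k = 21/1
k=1  a_k=1  p_k/q_k = 22/1
…
k=3  a_k=1  p_k/q_k = 65/3
…
k=5  a_k=6  p_k/q_k = 4223/195
…
k=7  a_k=1  p_k/q_k = 47146/2177
k=8  a_k=1  p_k/q_k = 90069/4159
k=9  a_k=1  p_k/q_k = 137215/6336
fundamental: x₁=137215, y₁=6336  (since 18827956225 − 469·40144896 = 1)
(x_2, y_2) = (137215·137215 + 469·6336·6336, 137215·6336 + 6336·137215) = (37655912449, 1738788480)
(x_3, y_3) = (137215·37655912449 + 469·6336·1738788480, 137215·1738788480 + 6336·37655912449) = (10333912053241855, 477175722560064)

137215 6336
37655912449 1738788480
10333912053241855 477175722560064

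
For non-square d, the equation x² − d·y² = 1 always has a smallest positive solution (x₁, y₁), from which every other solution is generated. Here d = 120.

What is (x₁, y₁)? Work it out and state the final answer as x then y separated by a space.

d=120: √d = [10; 1,20] (ℓ=2, even), read p_1/q_1
i=0: a=10 ⇒ p=10, q=1
i=1: a=1 ⇒ p=11, q=1
→ (11, 1).  Check: 11²=121, 120·1²=120, difference 1.

11 1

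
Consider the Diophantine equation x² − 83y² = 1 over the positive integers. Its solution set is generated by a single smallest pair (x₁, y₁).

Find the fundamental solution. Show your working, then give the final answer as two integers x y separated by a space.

√83 → a₀=9, period (9,18); ℓ=2 even so k=1
k=0  a_k=9  p_k/q_k = 9/1
k=1  a_k=9  p_k/q_k = 82/9
→ (82, 9).  Check: 82²=6724, 83·9²=6723, difference 1.

82 9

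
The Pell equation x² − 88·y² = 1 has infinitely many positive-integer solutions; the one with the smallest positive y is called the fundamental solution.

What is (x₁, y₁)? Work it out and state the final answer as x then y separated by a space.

[9; 2,1,1,1,2,18] for √88; ℓ=6 ⇒ convergent index 5
step 0: (9, 1)  from 9·(1,0) + (0,1)
step 1: (19, 2)  from 2·(9,1) + (1,0)
step 2: (28, 3)  from 1·(19,2) + (9,1)
step 3: (47, 5)  from 1·(28,3) + (19,2)
step 4: (75, 8)  from 1·(47,5) + (28,3)
step 5: (197, 21)  from 2·(75,8) + (47,5)
fundamental: x₁=197, y₁=21  (since 38809 − 88·441 = 1)

197 21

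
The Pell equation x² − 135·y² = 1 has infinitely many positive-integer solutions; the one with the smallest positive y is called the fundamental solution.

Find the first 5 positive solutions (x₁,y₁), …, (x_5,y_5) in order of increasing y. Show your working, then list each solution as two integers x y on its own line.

244 21
119071 10248
58106404 5001003
28355806081 2440479216
13837575261124 1190948856405

d=135: √d = [11; 1,1,1,1,1,1,1,22] (ℓ=8, even), read p_7/q_7
k=0  a_k=11  p_k/q_k = 11/1
…
k=2  a_k=1  p_k/q_k = 23/2
k=3  a_k=1  p_k/q_k = 35/3
k=4  a_k=1  p_k/q_k = 58/5
k=5  a_k=1  p_k/q_k = 93/8
k=6  a_k=1  p_k/q_k = 151/13
k=7  a_k=1  p_k/q_k = 244/21
→ (244, 21).  Check: 244²=59536, 135·21²=59535, difference 1.
k=2:  x_2 = 244·244+135·21·21 = 119071,  y_2 = 244·21+21·244 = 10248
k=3:  x_3 = 244·119071+135·21·10248 = 58106404,  y_3 = 244·10248+21·119071 = 5001003
k=4:  x_4 = 244·58106404+135·21·5001003 = 28355806081,  y_4 = 244·5001003+21·58106404 = 2440479216
k=5:  x_5 = 244·28355806081+135·21·2440479216 = 13837575261124,  y_5 = 244·2440479216+21·28355806081 = 1190948856405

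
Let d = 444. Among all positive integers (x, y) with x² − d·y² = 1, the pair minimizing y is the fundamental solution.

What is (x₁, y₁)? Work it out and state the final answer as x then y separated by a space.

[21; 14,42] for √444; ℓ=2 ⇒ convergent index 1
k=0  a_k=21  p_k/q_k = 21/1
k=1  a_k=14  p_k/q_k = 295/14
fundamental: x₁=295, y₁=14  (since 87025 − 444·196 = 1)

295 14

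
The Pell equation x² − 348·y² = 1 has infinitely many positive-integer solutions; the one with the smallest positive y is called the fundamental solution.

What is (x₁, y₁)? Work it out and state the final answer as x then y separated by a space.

d=348: √d = [18; 1,1,1,8,1,1,1,36] (ℓ=8, even), read p_7/q_7
k=0  a_k=18  p_k/q_k = 18/1
…
k=2  a_k=1  p_k/q_k = 37/2
…
k=4  a_k=8  p_k/q_k = 485/26
…
k=6  a_k=1  p_k/q_k = 1026/55
k=7  a_k=1  p_k/q_k = 1567/84
(x₁, y₁) = (1567, 84);  1567² − 348·84² = 1 ✓

1567 84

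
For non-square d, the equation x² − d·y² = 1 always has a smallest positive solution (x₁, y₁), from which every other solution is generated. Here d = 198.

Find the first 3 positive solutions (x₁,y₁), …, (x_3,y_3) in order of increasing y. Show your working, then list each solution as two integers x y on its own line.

197 14
77617 5516
30580901 2173290

d=198: √d = [14; 14,28] (ℓ=2, even), read p_1/q_1
i=0: a=14 ⇒ p=14, q=1
i=1: a=14 ⇒ p=197, q=14
fundamental: x₁=197, y₁=14  (since 38809 − 198·196 = 1)
(197+14√198)^2 = 77617 + 5516√198
(197+14√198)^3 = 30580901 + 2173290√198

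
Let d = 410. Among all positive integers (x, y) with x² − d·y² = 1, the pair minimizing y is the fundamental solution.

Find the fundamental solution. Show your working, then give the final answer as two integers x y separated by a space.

81 4

√410 = [20; 4,40, …], period ℓ=2 (even) → k=1
step 0: (20, 1)  from 20·(1,0) + (0,1)
step 1: (81, 4)  from 4·(20,1) + (1,0)
(x₁, y₁) = (81, 4);  81² − 410·4² = 1 ✓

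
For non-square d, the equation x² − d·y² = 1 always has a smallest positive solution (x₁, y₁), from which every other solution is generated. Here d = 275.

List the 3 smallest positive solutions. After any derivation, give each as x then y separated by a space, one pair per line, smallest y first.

199 12
79201 4776
31521799 1900836

[16; 1,1,2,1,1,32] for √275; ℓ=6 ⇒ convergent index 5
i=0: a=16 ⇒ p=16, q=1
…
i=3: a=2 ⇒ p=83, q=5
i=4: a=1 ⇒ p=116, q=7
i=5: a=1 ⇒ p=199, q=12
(x₁, y₁) = (199, 12);  199² − 275·12² = 1 ✓
(x_2, y_2) = (199·199 + 275·12·12, 199·12 + 12·199) = (79201, 4776)
(x_3, y_3) = (199·79201 + 275·12·4776, 199·4776 + 12·79201) = (31521799, 1900836)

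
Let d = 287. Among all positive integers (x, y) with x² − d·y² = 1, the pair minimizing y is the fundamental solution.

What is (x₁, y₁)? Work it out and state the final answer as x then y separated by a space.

288 17

d=287: √d = [16; 1,15,1,32] (ℓ=4, even), read p_3/q_3
i=0: a=16 ⇒ p=16, q=1
…
i=2: a=15 ⇒ p=271, q=16
i=3: a=1 ⇒ p=288, q=17
(x₁, y₁) = (288, 17);  288² − 287·17² = 1 ✓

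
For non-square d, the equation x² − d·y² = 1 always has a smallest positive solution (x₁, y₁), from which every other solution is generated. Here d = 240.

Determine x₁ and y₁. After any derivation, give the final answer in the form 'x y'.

√240 = [15; 2,30, …], period ℓ=2 (even) → k=1
a_0=15:  p_0=15·1+0=15,  q_0=15·0+1=1
a_1=2:  p_1=2·15+1=31,  q_1=2·1+0=2
→ (31, 2).  Check: 31²=961, 240·2²=960, difference 1.

31 2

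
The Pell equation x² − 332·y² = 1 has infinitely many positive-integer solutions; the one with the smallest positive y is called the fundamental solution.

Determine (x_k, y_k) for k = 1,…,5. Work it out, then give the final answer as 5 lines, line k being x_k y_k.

13447 738
361643617 19847772
9726043422151 533785979430
261572211433685377 14355640110942648
7034723044571491106887 386080584609905595882

√332 → a₀=18, period (4,1,1,8,1,1,4,36); ℓ=8 even so k=7
k=0  a_k=18  p_k/q_k = 18/1
k=1  a_k=4  p_k/q_k = 73/4
k=2  a_k=1  p_k/q_k = 91/5
…
k=4  a_k=8  p_k/q_k = 1403/77
k=5  a_k=1  p_k/q_k = 1567/86
k=6  a_k=1  p_k/q_k = 2970/163
k=7  a_k=4  p_k/q_k = 13447/738
→ (13447, 738).  Check: 13447²=180821809, 332·738²=180821808, difference 1.
n=2: (13447,738)∘(13447,738) = (13447·13447+332·738·738, 13447·738+738·13447) = (361643617,19847772)
n=3: (361643617,19847772)∘(13447,738) = (13447·361643617+332·738·19847772, 13447·19847772+738·361643617) = (9726043422151,533785979430)
n=4: (9726043422151,533785979430)∘(13447,738) = (13447·9726043422151+332·738·533785979430, 13447·533785979430+738·9726043422151) = (261572211433685377,14355640110942648)
n=5: (261572211433685377,14355640110942648)∘(13447,738) = (13447·261572211433685377+332·738·14355640110942648, 13447·14355640110942648+738·261572211433685377) = (7034723044571491106887,386080584609905595882)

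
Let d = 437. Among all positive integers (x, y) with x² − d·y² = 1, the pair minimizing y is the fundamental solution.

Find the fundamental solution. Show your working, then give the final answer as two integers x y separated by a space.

4599 220

√437 = [20; 1,9,2,9,1,40, …], period ℓ=6 (even) → k=5
i=0: a=20 ⇒ p=20, q=1
i=1: a=1 ⇒ p=21, q=1
i=2: a=9 ⇒ p=209, q=10
…
i=4: a=9 ⇒ p=4160, q=199
i=5: a=1 ⇒ p=4599, q=220
→ (4599, 220).  Check: 4599²=21150801, 437·220²=21150800, difference 1.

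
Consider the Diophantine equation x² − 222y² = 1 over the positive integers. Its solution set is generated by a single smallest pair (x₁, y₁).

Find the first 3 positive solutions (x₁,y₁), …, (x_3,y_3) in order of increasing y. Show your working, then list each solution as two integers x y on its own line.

149 10
44401 2980
13231349 888030

√222 = [14; 1,8,1,28, …], period ℓ=4 (even) → k=3
step 0: (14, 1)  from 14·(1,0) + (0,1)
step 1: (15, 1)  from 1·(14,1) + (1,0)
step 2: (134, 9)  from 8·(15,1) + (14,1)
step 3: (149, 10)  from 1·(134,9) + (15,1)
(x₁, y₁) = (149, 10);  149² − 222·10² = 1 ✓
k=2:  x_2 = 149·149+222·10·10 = 44401,  y_2 = 149·10+10·149 = 2980
k=3:  x_3 = 149·44401+222·10·2980 = 13231349,  y_3 = 149·2980+10·44401 = 888030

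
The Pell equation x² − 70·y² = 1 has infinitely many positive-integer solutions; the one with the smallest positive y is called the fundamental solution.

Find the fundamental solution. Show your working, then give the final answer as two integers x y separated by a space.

251 30

√70 = [8; 2,1,2,1,2,16, …], period ℓ=6 (even) → k=5
k=0  a_k=8  p_k/q_k = 8/1
k=1  a_k=2  p_k/q_k = 17/2
k=2  a_k=1  p_k/q_k = 25/3
k=3  a_k=2  p_k/q_k = 67/8
k=4  a_k=1  p_k/q_k = 92/11
k=5  a_k=2  p_k/q_k = 251/30
fundamental: x₁=251, y₁=30  (since 63001 − 70·900 = 1)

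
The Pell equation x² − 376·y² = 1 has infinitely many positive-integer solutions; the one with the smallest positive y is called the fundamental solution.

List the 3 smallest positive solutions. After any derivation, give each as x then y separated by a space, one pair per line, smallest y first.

√376 = [19; 2,1,1,3,1,…,1,2,38, …], period ℓ=16 (even) → k=15
k=0  a_k=19  p_k/q_k = 19/1
…
k=2  a_k=1  p_k/q_k = 58/3
…
k=4  a_k=3  p_k/q_k = 349/18
…
k=6  a_k=2  p_k/q_k = 1241/64
…
k=8  a_k=4  p_k/q_k = 12953/668
…
k=10  a_k=2  p_k/q_k = 70621/3642
…
k=14  a_k=1  p_k/q_k = 837427/43187
k=15  a_k=2  p_k/q_k = 2143295/110532
→ (2143295, 110532).  Check: 2143295²=4593713457025, 376·110532²=4593713457024, difference 1.
n=2: (2143295,110532)∘(2143295,110532) = (2143295·2143295+376·110532·110532, 2143295·110532+110532·2143295) = (9187426914049,473805365880)
n=3: (9187426914049,473805365880)∘(2143295,110532) = (2143295·9187426914049+376·110532·473805365880, 2143295·473805365880+110532·9187426914049) = (39382732335491159615,2031009343327438668)

2143295 110532
9187426914049 473805365880
39382732335491159615 2031009343327438668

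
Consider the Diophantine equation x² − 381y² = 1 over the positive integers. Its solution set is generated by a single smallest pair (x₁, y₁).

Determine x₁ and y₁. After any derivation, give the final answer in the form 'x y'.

d=381: √d = [19; 1,1,12,1,1,38] (ℓ=6, even), read p_5/q_5
a_0=19:  p_0=19·1+0=19,  q_0=19·0+1=1
…
a_2=1:  p_2=1·20+19=39,  q_2=1·1+1=2
…
a_4=1:  p_4=1·488+39=527,  q_4=1·25+2=27
a_5=1:  p_5=1·527+488=1015,  q_5=1·27+25=52
→ (1015, 52).  Check: 1015²=1030225, 381·52²=1030224, difference 1.

1015 52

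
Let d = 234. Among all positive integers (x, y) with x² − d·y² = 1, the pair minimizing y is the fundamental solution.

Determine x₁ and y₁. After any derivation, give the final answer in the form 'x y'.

5201 340

√234 = [15; 3,2,1,2,1,2,3,30, …], period ℓ=8 (even) → k=7
i=0: a=15 ⇒ p=15, q=1
…
i=2: a=2 ⇒ p=107, q=7
…
i=4: a=2 ⇒ p=413, q=27
i=5: a=1 ⇒ p=566, q=37
i=6: a=2 ⇒ p=1545, q=101
i=7: a=3 ⇒ p=5201, q=340
(x₁, y₁) = (5201, 340);  5201² − 234·340² = 1 ✓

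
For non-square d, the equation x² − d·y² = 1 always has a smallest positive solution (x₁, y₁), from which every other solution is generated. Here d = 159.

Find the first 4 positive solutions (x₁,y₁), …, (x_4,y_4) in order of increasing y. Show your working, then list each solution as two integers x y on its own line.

1324 105
3505951 278040
9283756924 736249815
24583384828801 1949589232080

d=159: √d = [12; 1,1,1,1,3,1,1,1,1,24] (ℓ=10, even), read p_9/q_9
step 0: (12, 1)  from 12·(1,0) + (0,1)
step 1: (13, 1)  from 1·(12,1) + (1,0)
…
step 3: (38, 3)  from 1·(25,2) + (13,1)
…
step 8: (807, 64)  from 1·(517,41) + (290,23)
step 9: (1324, 105)  from 1·(807,64) + (517,41)
(x₁, y₁) = (1324, 105);  1324² − 159·105² = 1 ✓
(1324+105√159)^2 = 3505951 + 278040√159
(1324+105√159)^3 = 9283756924 + 736249815√159
(1324+105√159)^4 = 24583384828801 + 1949589232080√159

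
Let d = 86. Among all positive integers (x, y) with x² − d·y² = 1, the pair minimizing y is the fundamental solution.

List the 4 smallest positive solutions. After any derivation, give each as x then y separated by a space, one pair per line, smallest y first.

[9; 3,1,1,1,8,1,1,1,3,18] for √86; ℓ=10 ⇒ convergent index 9
step 0: (9, 1)  from 9·(1,0) + (0,1)
step 1: (28, 3)  from 3·(9,1) + (1,0)
step 2: (37, 4)  from 1·(28,3) + (9,1)
…
step 4: (102, 11)  from 1·(65,7) + (37,4)
…
step 8: (2847, 307)  from 1·(1864,201) + (983,106)
step 9: (10405, 1122)  from 3·(2847,307) + (1864,201)
(x₁, y₁) = (10405, 1122);  10405² − 86·1122² = 1 ✓
n=2: (10405,1122)∘(10405,1122) = (10405·10405+86·1122·1122, 10405·1122+1122·10405) = (216528049,23348820)
n=3: (216528049,23348820)∘(10405,1122) = (10405·216528049+86·1122·23348820, 10405·23348820+1122·216528049) = (4505948689285,485888943078)
n=4: (4505948689285,485888943078)∘(10405,1122) = (10405·4505948689285+86·1122·485888943078, 10405·485888943078+1122·4505948689285) = (93768792007492801,10111348882104360)

10405 1122
216528049 23348820
4505948689285 485888943078
93768792007492801 10111348882104360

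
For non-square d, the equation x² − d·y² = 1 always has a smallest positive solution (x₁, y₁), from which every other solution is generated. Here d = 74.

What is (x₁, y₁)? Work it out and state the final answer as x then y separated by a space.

3699 430

√74 = [8; 1,1,1,1,16, …], period ℓ=5 (odd) → k=9
i=0: a=8 ⇒ p=8, q=1
i=1: a=1 ⇒ p=9, q=1
…
i=3: a=1 ⇒ p=26, q=3
i=4: a=1 ⇒ p=43, q=5
i=5: a=16 ⇒ p=714, q=83
i=6: a=1 ⇒ p=757, q=88
…
i=8: a=1 ⇒ p=2228, q=259
i=9: a=1 ⇒ p=3699, q=430
(x₁, y₁) = (3699, 430);  3699² − 74·430² = 1 ✓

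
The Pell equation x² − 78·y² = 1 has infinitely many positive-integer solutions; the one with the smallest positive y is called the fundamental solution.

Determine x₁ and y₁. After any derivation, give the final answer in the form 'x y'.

√78 → a₀=8, period (1,4,1,16); ℓ=4 even so k=3
k=0  a_k=8  p_k/q_k = 8/1
…
k=2  a_k=4  p_k/q_k = 44/5
k=3  a_k=1  p_k/q_k = 53/6
fundamental: x₁=53, y₁=6  (since 2809 − 78·36 = 1)

53 6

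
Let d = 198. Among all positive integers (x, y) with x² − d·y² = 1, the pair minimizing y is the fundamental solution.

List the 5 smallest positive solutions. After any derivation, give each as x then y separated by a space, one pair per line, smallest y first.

√198 → a₀=14, period (14,28); ℓ=2 even so k=1
step 0: (14, 1)  from 14·(1,0) + (0,1)
step 1: (197, 14)  from 14·(14,1) + (1,0)
fundamental: x₁=197, y₁=14  (since 38809 − 198·196 = 1)
n=2: (197,14)∘(197,14) = (197·197+198·14·14, 197·14+14·197) = (77617,5516)
n=3: (77617,5516)∘(197,14) = (197·77617+198·14·5516, 197·5516+14·77617) = (30580901,2173290)
n=4: (30580901,2173290)∘(197,14) = (197·30580901+198·14·2173290, 197·2173290+14·30580901) = (12048797377,856270744)
n=5: (12048797377,856270744)∘(197,14) = (197·12048797377+198·14·856270744, 197·856270744+14·12048797377) = (4747195585637,337368499846)

197 14
77617 5516
30580901 2173290
12048797377 856270744
4747195585637 337368499846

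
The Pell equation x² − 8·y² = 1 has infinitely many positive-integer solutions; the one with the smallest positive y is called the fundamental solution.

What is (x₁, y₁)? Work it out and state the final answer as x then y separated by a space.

[2; 1,4] for √8; ℓ=2 ⇒ convergent index 1
i=0: a=2 ⇒ p=2, q=1
i=1: a=1 ⇒ p=3, q=1
(x₁, y₁) = (3, 1);  3² − 8·1² = 1 ✓

3 1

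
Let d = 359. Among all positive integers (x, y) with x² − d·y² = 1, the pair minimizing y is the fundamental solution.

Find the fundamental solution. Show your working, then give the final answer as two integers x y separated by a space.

[18; 1,17,1,36] for √359; ℓ=4 ⇒ convergent index 3
k=0  a_k=18  p_k/q_k = 18/1
k=1  a_k=1  p_k/q_k = 19/1
k=2  a_k=17  p_k/q_k = 341/18
k=3  a_k=1  p_k/q_k = 360/19
→ (360, 19).  Check: 360²=129600, 359·19²=129599, difference 1.

360 19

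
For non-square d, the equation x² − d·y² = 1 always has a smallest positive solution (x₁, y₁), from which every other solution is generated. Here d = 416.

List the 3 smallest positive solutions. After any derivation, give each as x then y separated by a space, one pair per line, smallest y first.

5201 255
54100801 2652510
562756526801 27591408765

√416 → a₀=20, period (2,1,1,9,1,1,2,40); ℓ=8 even so k=7
i=0: a=20 ⇒ p=20, q=1
…
i=6: a=1 ⇒ p=2060, q=101
i=7: a=2 ⇒ p=5201, q=255
(x₁, y₁) = (5201, 255);  5201² − 416·255² = 1 ✓
(x_2, y_2) = (5201·5201 + 416·255·255, 5201·255 + 255·5201) = (54100801, 2652510)
(x_3, y_3) = (5201·54100801 + 416·255·2652510, 5201·2652510 + 255·54100801) = (562756526801, 27591408765)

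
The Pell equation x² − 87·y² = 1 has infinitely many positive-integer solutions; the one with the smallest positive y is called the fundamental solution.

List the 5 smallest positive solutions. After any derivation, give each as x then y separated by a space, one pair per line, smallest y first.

√87 = [9; 3,18, …], period ℓ=2 (even) → k=1
k=0  a_k=9  p_k/q_k = 9/1
k=1  a_k=3  p_k/q_k = 28/3
→ (28, 3).  Check: 28²=784, 87·3²=783, difference 1.
k=2:  x_2 = 28·28+87·3·3 = 1567,  y_2 = 28·3+3·28 = 168
k=3:  x_3 = 28·1567+87·3·168 = 87724,  y_3 = 28·168+3·1567 = 9405
k=4:  x_4 = 28·87724+87·3·9405 = 4910977,  y_4 = 28·9405+3·87724 = 526512
k=5:  x_5 = 28·4910977+87·3·526512 = 274926988,  y_5 = 28·526512+3·4910977 = 29475267

28 3
1567 168
87724 9405
4910977 526512
274926988 29475267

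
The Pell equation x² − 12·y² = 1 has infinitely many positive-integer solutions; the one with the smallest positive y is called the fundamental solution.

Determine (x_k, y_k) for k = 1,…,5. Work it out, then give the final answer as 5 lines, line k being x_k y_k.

√12 = [3; 2,6, …], period ℓ=2 (even) → k=1
k=0  a_k=3  p_k/q_k = 3/1
k=1  a_k=2  p_k/q_k = 7/2
fundamental: x₁=7, y₁=2  (since 49 − 12·4 = 1)
(x_2, y_2) = (7·7 + 12·2·2, 7·2 + 2·7) = (97, 28)
(x_3, y_3) = (7·97 + 12·2·28, 7·28 + 2·97) = (1351, 390)
(x_4, y_4) = (7·1351 + 12·2·390, 7·390 + 2·1351) = (18817, 5432)
(x_5, y_5) = (7·18817 + 12·2·5432, 7·5432 + 2·18817) = (262087, 75658)

7 2
97 28
1351 390
18817 5432
262087 75658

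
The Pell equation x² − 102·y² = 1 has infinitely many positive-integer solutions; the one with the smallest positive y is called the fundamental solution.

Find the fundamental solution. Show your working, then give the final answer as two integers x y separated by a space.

101 10

√102 → a₀=10, period (10,20); ℓ=2 even so k=1
k=0  a_k=10  p_k/q_k = 10/1
k=1  a_k=10  p_k/q_k = 101/10
(x₁, y₁) = (101, 10);  101² − 102·10² = 1 ✓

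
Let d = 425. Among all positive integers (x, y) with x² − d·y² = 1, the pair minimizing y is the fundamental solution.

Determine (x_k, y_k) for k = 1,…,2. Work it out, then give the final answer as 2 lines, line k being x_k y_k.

143649 6968
41270070401 2001892464

d=425: √d = [20; 1,1,1,1,1,1,40] (ℓ=7, odd), read p_13/q_13
a_0=20:  p_0=20·1+0=20,  q_0=20·0+1=1
…
a_2=1:  p_2=1·21+20=41,  q_2=1·1+1=2
…
a_4=1:  p_4=1·62+41=103,  q_4=1·3+2=5
a_5=1:  p_5=1·103+62=165,  q_5=1·5+3=8
a_6=1:  p_6=1·165+103=268,  q_6=1·8+5=13
…
a_8=1:  p_8=1·10885+268=11153,  q_8=1·528+13=541
a_9=1:  p_9=1·11153+10885=22038,  q_9=1·541+528=1069
a_10=1:  p_10=1·22038+11153=33191,  q_10=1·1069+541=1610
a_11=1:  p_11=1·33191+22038=55229,  q_11=1·1610+1069=2679
a_12=1:  p_12=1·55229+33191=88420,  q_12=1·2679+1610=4289
a_13=1:  p_13=1·88420+55229=143649,  q_13=1·4289+2679=6968
(x₁, y₁) = (143649, 6968);  143649² − 425·6968² = 1 ✓
(x_2, y_2) = (143649·143649 + 425·6968·6968, 143649·6968 + 6968·143649) = (41270070401, 2001892464)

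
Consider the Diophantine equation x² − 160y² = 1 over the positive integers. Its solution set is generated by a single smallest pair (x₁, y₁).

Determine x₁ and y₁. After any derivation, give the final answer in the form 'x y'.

721 57

[12; 1,1,1,5,1,1,1,24] for √160; ℓ=8 ⇒ convergent index 7
k=0  a_k=12  p_k/q_k = 12/1
…
k=6  a_k=1  p_k/q_k = 468/37
k=7  a_k=1  p_k/q_k = 721/57
→ (721, 57).  Check: 721²=519841, 160·57²=519840, difference 1.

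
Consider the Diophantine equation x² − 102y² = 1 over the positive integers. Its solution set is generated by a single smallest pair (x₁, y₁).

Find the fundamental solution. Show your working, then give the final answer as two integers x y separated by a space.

101 10

√102 → a₀=10, period (10,20); ℓ=2 even so k=1
a_0=10:  p_0=10·1+0=10,  q_0=10·0+1=1
a_1=10:  p_1=10·10+1=101,  q_1=10·1+0=10
(x₁, y₁) = (101, 10);  101² − 102·10² = 1 ✓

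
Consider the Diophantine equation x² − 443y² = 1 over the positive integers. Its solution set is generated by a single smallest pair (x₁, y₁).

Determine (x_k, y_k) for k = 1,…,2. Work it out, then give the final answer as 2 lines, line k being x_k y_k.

d=443: √d = [21; 21,42] (ℓ=2, even), read p_1/q_1
k=0  a_k=21  p_k/q_k = 21/1
k=1  a_k=21  p_k/q_k = 442/21
(x₁, y₁) = (442, 21);  442² − 443·21² = 1 ✓
(x_2, y_2) = (442·442 + 443·21·21, 442·21 + 21·442) = (390727, 18564)

442 21
390727 18564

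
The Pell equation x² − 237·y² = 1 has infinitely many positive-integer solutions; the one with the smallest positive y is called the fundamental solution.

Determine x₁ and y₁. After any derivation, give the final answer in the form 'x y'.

[15; 2,1,1,7,10,7,1,1,2,30] for √237; ℓ=10 ⇒ convergent index 9
a_0=15:  p_0=15·1+0=15,  q_0=15·0+1=1
a_1=2:  p_1=2·15+1=31,  q_1=2·1+0=2
…
a_6=7:  p_6=7·5927+585=42074,  q_6=7·385+38=2733
a_7=1:  p_7=1·42074+5927=48001,  q_7=1·2733+385=3118
a_8=1:  p_8=1·48001+42074=90075,  q_8=1·3118+2733=5851
a_9=2:  p_9=2·90075+48001=228151,  q_9=2·5851+3118=14820
(x₁, y₁) = (228151, 14820);  228151² − 237·14820² = 1 ✓

228151 14820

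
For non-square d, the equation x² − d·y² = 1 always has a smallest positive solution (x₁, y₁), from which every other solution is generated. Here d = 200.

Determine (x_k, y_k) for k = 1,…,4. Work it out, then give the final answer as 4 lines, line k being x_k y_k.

99 7
19601 1386
3880899 274421
768398401 54333972

√200 → a₀=14, period (7,28); ℓ=2 even so k=1
k=0  a_k=14  p_k/q_k = 14/1
k=1  a_k=7  p_k/q_k = 99/7
(x₁, y₁) = (99, 7);  99² − 200·7² = 1 ✓
n=2: (99,7)∘(99,7) = (99·99+200·7·7, 99·7+7·99) = (19601,1386)
n=3: (19601,1386)∘(99,7) = (99·19601+200·7·1386, 99·1386+7·19601) = (3880899,274421)
n=4: (3880899,274421)∘(99,7) = (99·3880899+200·7·274421, 99·274421+7·3880899) = (768398401,54333972)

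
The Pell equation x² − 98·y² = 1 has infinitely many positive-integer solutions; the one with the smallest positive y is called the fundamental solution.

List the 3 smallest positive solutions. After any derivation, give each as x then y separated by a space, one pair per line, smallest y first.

[9; 1,8,1,18] for √98; ℓ=4 ⇒ convergent index 3
i=0: a=9 ⇒ p=9, q=1
…
i=2: a=8 ⇒ p=89, q=9
i=3: a=1 ⇒ p=99, q=10
(x₁, y₁) = (99, 10);  99² − 98·10² = 1 ✓
(99+10√98)^2 = 19601 + 1980√98
(99+10√98)^3 = 3880899 + 392030√98

99 10
19601 1980
3880899 392030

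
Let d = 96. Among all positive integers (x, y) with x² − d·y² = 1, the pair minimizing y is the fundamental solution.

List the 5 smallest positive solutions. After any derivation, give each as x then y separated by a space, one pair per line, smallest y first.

49 5
4801 490
470449 48015
46099201 4704980
4517251249 461040025

√96 → a₀=9, period (1,3,1,18); ℓ=4 even so k=3
step 0: (9, 1)  from 9·(1,0) + (0,1)
…
step 2: (39, 4)  from 3·(10,1) + (9,1)
step 3: (49, 5)  from 1·(39,4) + (10,1)
→ (49, 5).  Check: 49²=2401, 96·5²=2400, difference 1.
(49+5√96)^2 = 4801 + 490√96
(49+5√96)^3 = 470449 + 48015√96
(49+5√96)^4 = 46099201 + 4704980√96
(49+5√96)^5 = 4517251249 + 461040025√96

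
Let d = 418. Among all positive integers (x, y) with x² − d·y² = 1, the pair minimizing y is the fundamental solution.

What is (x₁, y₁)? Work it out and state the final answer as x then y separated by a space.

33857 1656

[20; 2,4,20,4,2,40] for √418; ℓ=6 ⇒ convergent index 5
i=0: a=20 ⇒ p=20, q=1
i=1: a=2 ⇒ p=41, q=2
i=2: a=4 ⇒ p=184, q=9
i=3: a=20 ⇒ p=3721, q=182
i=4: a=4 ⇒ p=15068, q=737
i=5: a=2 ⇒ p=33857, q=1656
→ (33857, 1656).  Check: 33857²=1146296449, 418·1656²=1146296448, difference 1.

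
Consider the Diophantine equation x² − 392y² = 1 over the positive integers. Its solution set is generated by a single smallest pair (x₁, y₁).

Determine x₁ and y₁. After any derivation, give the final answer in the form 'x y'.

d=392: √d = [19; 1,3,1,38] (ℓ=4, even), read p_3/q_3
i=0: a=19 ⇒ p=19, q=1
…
i=2: a=3 ⇒ p=79, q=4
i=3: a=1 ⇒ p=99, q=5
→ (99, 5).  Check: 99²=9801, 392·5²=9800, difference 1.

99 5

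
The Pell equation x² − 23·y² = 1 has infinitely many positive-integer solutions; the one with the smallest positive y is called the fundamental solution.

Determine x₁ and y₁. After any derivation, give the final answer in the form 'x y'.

√23 = [4; 1,3,1,8, …], period ℓ=4 (even) → k=3
a_0=4:  p_0=4·1+0=4,  q_0=4·0+1=1
…
a_2=3:  p_2=3·5+4=19,  q_2=3·1+1=4
a_3=1:  p_3=1·19+5=24,  q_3=1·4+1=5
(x₁, y₁) = (24, 5);  24² − 23·5² = 1 ✓

24 5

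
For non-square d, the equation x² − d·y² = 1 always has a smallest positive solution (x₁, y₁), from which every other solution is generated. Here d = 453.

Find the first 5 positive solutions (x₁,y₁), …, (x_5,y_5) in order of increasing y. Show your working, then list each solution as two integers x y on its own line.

1653751 77700
5469784740001 256992905400
18091323967121133751 850004548596233100
59837090203895614338960001 2811391744490881177810800
197911295523547060893371760093751 9298683817686228472822980388500

√453 → a₀=21, period (3,1,1,10,14,10,1,1,3,42); ℓ=10 even so k=9
step 0: (21, 1)  from 21·(1,0) + (0,1)
…
step 2: (85, 4)  from 1·(64,3) + (21,1)
step 3: (149, 7)  from 1·(85,4) + (64,3)
step 4: (1575, 74)  from 10·(149,7) + (85,4)
step 5: (22199, 1043)  from 14·(1575,74) + (149,7)
…
step 7: (245764, 11547)  from 1·(223565,10504) + (22199,1043)
step 8: (469329, 22051)  from 1·(245764,11547) + (223565,10504)
step 9: (1653751, 77700)  from 3·(469329,22051) + (245764,11547)
fundamental: x₁=1653751, y₁=77700  (since 2734892370001 − 453·6037290000 = 1)
k=2:  x_2 = 1653751·1653751+453·77700·77700 = 5469784740001,  y_2 = 1653751·77700+77700·1653751 = 256992905400
k=3:  x_3 = 1653751·5469784740001+453·77700·256992905400 = 18091323967121133751,  y_3 = 1653751·256992905400+77700·5469784740001 = 850004548596233100
k=4:  x_4 = 1653751·18091323967121133751+453·77700·850004548596233100 = 59837090203895614338960001,  y_4 = 1653751·850004548596233100+77700·18091323967121133751 = 2811391744490881177810800
k=5:  x_5 = 1653751·59837090203895614338960001+453·77700·2811391744490881177810800 = 197911295523547060893371760093751,  y_5 = 1653751·2811391744490881177810800+77700·59837090203895614338960001 = 9298683817686228472822980388500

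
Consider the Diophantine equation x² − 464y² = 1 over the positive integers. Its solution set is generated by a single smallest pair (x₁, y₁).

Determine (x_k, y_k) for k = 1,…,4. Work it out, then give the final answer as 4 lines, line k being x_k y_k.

9801 455
192119201 8918910
3765920568201 174828473365
73819574785756801 3426987725981820

[21; 1,1,5,1,1,1,5,1,1,42] for √464; ℓ=10 ⇒ convergent index 9
step 0: (21, 1)  from 21·(1,0) + (0,1)
…
step 4: (280, 13)  from 1·(237,11) + (43,2)
step 5: (517, 24)  from 1·(280,13) + (237,11)
…
step 8: (5299, 246)  from 1·(4502,209) + (797,37)
step 9: (9801, 455)  from 1·(5299,246) + (4502,209)
→ (9801, 455).  Check: 9801²=96059601, 464·455²=96059600, difference 1.
(x_2, y_2) = (9801·9801 + 464·455·455, 9801·455 + 455·9801) = (192119201, 8918910)
(x_3, y_3) = (9801·192119201 + 464·455·8918910, 9801·8918910 + 455·192119201) = (3765920568201, 174828473365)
(x_4, y_4) = (9801·3765920568201 + 464·455·174828473365, 9801·174828473365 + 455·3765920568201) = (73819574785756801, 3426987725981820)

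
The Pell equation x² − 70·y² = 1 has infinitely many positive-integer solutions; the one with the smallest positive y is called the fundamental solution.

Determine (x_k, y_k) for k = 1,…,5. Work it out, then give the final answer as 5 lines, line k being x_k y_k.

[8; 2,1,2,1,2,16] for √70; ℓ=6 ⇒ convergent index 5
a_0=8:  p_0=8·1+0=8,  q_0=8·0+1=1
a_1=2:  p_1=2·8+1=17,  q_1=2·1+0=2
a_2=1:  p_2=1·17+8=25,  q_2=1·2+1=3
a_3=2:  p_3=2·25+17=67,  q_3=2·3+2=8
a_4=1:  p_4=1·67+25=92,  q_4=1·8+3=11
a_5=2:  p_5=2·92+67=251,  q_5=2·11+8=30
(x₁, y₁) = (251, 30);  251² − 70·30² = 1 ✓
n=2: (251,30)∘(251,30) = (251·251+70·30·30, 251·30+30·251) = (126001,15060)
n=3: (126001,15060)∘(251,30) = (251·126001+70·30·15060, 251·15060+30·126001) = (63252251,7560090)
n=4: (63252251,7560090)∘(251,30) = (251·63252251+70·30·7560090, 251·7560090+30·63252251) = (31752504001,3795150120)
n=5: (31752504001,3795150120)∘(251,30) = (251·31752504001+70·30·3795150120, 251·3795150120+30·31752504001) = (15939693756251,1905157800150)

251 30
126001 15060
63252251 7560090
31752504001 3795150120
15939693756251 1905157800150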